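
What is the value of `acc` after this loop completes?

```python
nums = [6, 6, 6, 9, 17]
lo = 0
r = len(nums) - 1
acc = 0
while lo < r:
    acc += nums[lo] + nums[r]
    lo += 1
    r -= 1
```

Let's trace through this code step by step.

Initialize: nums = [6, 6, 6, 9, 17]
Initialize: lo = 0
Initialize: r = 4
Initialize: acc = 0
Entering loop: while lo < r:
After iteration 1: lo = 1, r = 3, acc = 23
After iteration 2: lo = 2, r = 2, acc = 38
Loop ends.

Final answer: 38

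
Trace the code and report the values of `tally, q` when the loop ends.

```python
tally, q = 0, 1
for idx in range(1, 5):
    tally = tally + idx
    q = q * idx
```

Let's trace through this code step by step.

Initialize: tally = 0
Initialize: q = 1
Entering loop: for idx in range(1, 5):
After iteration 1: idx = 1, tally = 1, q = 1
After iteration 2: idx = 2, tally = 3, q = 2
After iteration 3: idx = 3, tally = 6, q = 6
After iteration 4: idx = 4, tally = 10, q = 24
Loop ends.

Final answer: 10, 24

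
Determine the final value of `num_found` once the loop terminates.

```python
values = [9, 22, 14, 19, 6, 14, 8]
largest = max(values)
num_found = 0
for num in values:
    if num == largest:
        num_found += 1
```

Let's trace through this code step by step.

Initialize: values = [9, 22, 14, 19, 6, 14, 8]
Initialize: largest = 22
Initialize: num_found = 0
Entering loop: for num in values:
After iteration 1: num = 9, num_found = 0
After iteration 2: num = 22, num_found = 1
After iteration 3: num = 14, num_found = 1
After iteration 4: num = 19, num_found = 1
After iteration 5: num = 6, num_found = 1
After iteration 6: num = 14, num_found = 1
After iteration 7: num = 8, num_found = 1
Loop ends.

Final answer: 1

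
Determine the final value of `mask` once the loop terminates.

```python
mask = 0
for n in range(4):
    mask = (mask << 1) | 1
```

Let's trace through this code step by step.

Initialize: mask = 0
Entering loop: for n in range(4):
After iteration 1: n = 0, mask = 1
After iteration 2: n = 1, mask = 3
After iteration 3: n = 2, mask = 7
After iteration 4: n = 3, mask = 15
Loop ends.

Final answer: 15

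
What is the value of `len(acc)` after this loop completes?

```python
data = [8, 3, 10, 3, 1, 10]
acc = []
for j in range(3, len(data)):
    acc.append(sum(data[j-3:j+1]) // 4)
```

Let's trace through this code step by step.

Initialize: data = [8, 3, 10, 3, 1, 10]
Initialize: acc = []
Entering loop: for j in range(3, len(data)):
After iteration 1: j = 3, acc = [6]
After iteration 2: j = 4, acc = [6, 4]
After iteration 3: j = 5, acc = [6, 4, 6]
Loop ends.
len(acc) = 3

Final answer: 3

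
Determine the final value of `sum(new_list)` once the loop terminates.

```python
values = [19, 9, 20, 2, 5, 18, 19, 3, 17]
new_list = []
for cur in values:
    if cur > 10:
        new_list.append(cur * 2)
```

Let's trace through this code step by step.

Initialize: values = [19, 9, 20, 2, 5, 18, 19, 3, 17]
Initialize: new_list = []
Entering loop: for cur in values:
After iteration 1: cur = 19, new_list = [38]
After iteration 2: cur = 9, new_list = [38]
After iteration 3: cur = 20, new_list = [38, 40]
After iteration 4: cur = 2, new_list = [38, 40]
After iteration 5: cur = 5, new_list = [38, 40]
After iteration 6: cur = 18, new_list = [38, 40, 36]
After iteration 7: cur = 19, new_list = [38, 40, 36, 38]
After iteration 8: cur = 3, new_list = [38, 40, 36, 38]
After iteration 9: cur = 17, new_list = [38, 40, 36, 38, 34]
Loop ends.
sum(new_list) = 186

Final answer: 186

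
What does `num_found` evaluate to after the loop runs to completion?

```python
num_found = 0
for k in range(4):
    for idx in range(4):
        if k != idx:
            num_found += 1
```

Let's trace through this code step by step.

Initialize: num_found = 0
Entering loop: for k in range(4):
After iteration 1: k = 0, num_found = 3
After iteration 2: k = 1, num_found = 6
After iteration 3: k = 2, num_found = 9
After iteration 4: k = 3, num_found = 12
Loop ends.

Final answer: 12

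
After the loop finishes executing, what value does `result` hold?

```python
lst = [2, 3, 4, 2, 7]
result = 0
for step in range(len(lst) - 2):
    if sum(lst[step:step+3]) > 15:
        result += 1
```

Let's trace through this code step by step.

Initialize: lst = [2, 3, 4, 2, 7]
Initialize: result = 0
Entering loop: for step in range(len(lst) - 2):
After iteration 1: step = 0, result = 0
After iteration 2: step = 1, result = 0
After iteration 3: step = 2, result = 0
Loop ends.

Final answer: 0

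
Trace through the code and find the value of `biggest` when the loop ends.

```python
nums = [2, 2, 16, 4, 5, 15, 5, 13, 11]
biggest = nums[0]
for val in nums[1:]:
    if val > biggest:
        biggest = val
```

Let's trace through this code step by step.

Initialize: nums = [2, 2, 16, 4, 5, 15, 5, 13, 11]
Initialize: biggest = 2
Entering loop: for val in nums[1:]:
After iteration 1: val = 2, biggest = 2
After iteration 2: val = 16, biggest = 16
After iteration 3: val = 4, biggest = 16
After iteration 4: val = 5, biggest = 16
After iteration 5: val = 15, biggest = 16
After iteration 6: val = 5, biggest = 16
After iteration 7: val = 13, biggest = 16
After iteration 8: val = 11, biggest = 16
Loop ends.

Final answer: 16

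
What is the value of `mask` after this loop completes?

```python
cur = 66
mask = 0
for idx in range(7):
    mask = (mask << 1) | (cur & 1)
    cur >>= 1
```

Let's trace through this code step by step.

Initialize: cur = 66
Initialize: mask = 0
Entering loop: for idx in range(7):
After iteration 1: idx = 0, cur = 33, mask = 0
After iteration 2: idx = 1, cur = 16, mask = 1
After iteration 3: idx = 2, cur = 8, mask = 2
After iteration 4: idx = 3, cur = 4, mask = 4
After iteration 5: idx = 4, cur = 2, mask = 8
After iteration 6: idx = 5, cur = 1, mask = 16
After iteration 7: idx = 6, cur = 0, mask = 33
Loop ends.

Final answer: 33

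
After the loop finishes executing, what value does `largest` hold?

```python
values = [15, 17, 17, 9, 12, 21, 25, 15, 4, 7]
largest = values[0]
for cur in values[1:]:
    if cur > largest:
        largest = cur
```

Let's trace through this code step by step.

Initialize: values = [15, 17, 17, 9, 12, 21, 25, 15, 4, 7]
Initialize: largest = 15
Entering loop: for cur in values[1:]:
After iteration 1: cur = 17, largest = 17
After iteration 2: cur = 17, largest = 17
After iteration 3: cur = 9, largest = 17
After iteration 4: cur = 12, largest = 17
After iteration 5: cur = 21, largest = 21
After iteration 6: cur = 25, largest = 25
After iteration 7: cur = 15, largest = 25
After iteration 8: cur = 4, largest = 25
After iteration 9: cur = 7, largest = 25
Loop ends.

Final answer: 25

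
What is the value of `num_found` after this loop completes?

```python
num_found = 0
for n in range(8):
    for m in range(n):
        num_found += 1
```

Let's trace through this code step by step.

Initialize: num_found = 0
Entering loop: for n in range(8):
After iteration 1: n = 0, num_found = 0
After iteration 2: n = 1, num_found = 1, m = 0
After iteration 3: n = 2, num_found = 3, m = 1
After iteration 4: n = 3, num_found = 6, m = 2
After iteration 5: n = 4, num_found = 10, m = 3
After iteration 6: n = 5, num_found = 15, m = 4
After iteration 7: n = 6, num_found = 21, m = 5
After iteration 8: n = 7, num_found = 28, m = 6
Loop ends.

Final answer: 28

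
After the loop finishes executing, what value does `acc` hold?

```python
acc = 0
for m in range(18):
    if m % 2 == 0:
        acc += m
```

Let's trace through this code step by step.

Initialize: acc = 0
Entering loop: for m in range(18):
After iteration 1: m = 0, acc = 0
After iteration 2: m = 1, acc = 0
After iteration 3: m = 2, acc = 2
After iteration 4: m = 3, acc = 2
After iteration 5: m = 4, acc = 6
After iteration 6: m = 5, acc = 6
After iteration 7: m = 6, acc = 12
After iteration 8: m = 7, acc = 12
After iteration 9: m = 8, acc = 20
After iteration 10: m = 9, acc = 20
After iteration 11: m = 10, acc = 30
After iteration 12: m = 11, acc = 30
After iteration 13: m = 12, acc = 42
After iteration 14: m = 13, acc = 42
After iteration 15: m = 14, acc = 56
After iteration 16: m = 15, acc = 56
After iteration 17: m = 16, acc = 72
After iteration 18: m = 17, acc = 72
Loop ends.

Final answer: 72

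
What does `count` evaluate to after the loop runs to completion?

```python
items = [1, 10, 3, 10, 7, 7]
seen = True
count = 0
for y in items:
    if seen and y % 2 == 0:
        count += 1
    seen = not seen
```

Let's trace through this code step by step.

Initialize: items = [1, 10, 3, 10, 7, 7]
Initialize: seen = True
Initialize: count = 0
Entering loop: for y in items:
After iteration 1: y = 1, seen = False, count = 0
After iteration 2: y = 10, seen = True, count = 0
After iteration 3: y = 3, seen = False, count = 0
After iteration 4: y = 10, seen = True, count = 0
After iteration 5: y = 7, seen = False, count = 0
After iteration 6: y = 7, seen = True, count = 0
Loop ends.

Final answer: 0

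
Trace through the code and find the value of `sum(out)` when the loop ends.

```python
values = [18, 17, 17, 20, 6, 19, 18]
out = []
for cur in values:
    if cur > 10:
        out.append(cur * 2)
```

Let's trace through this code step by step.

Initialize: values = [18, 17, 17, 20, 6, 19, 18]
Initialize: out = []
Entering loop: for cur in values:
After iteration 1: cur = 18, out = [36]
After iteration 2: cur = 17, out = [36, 34]
After iteration 3: cur = 17, out = [36, 34, 34]
After iteration 4: cur = 20, out = [36, 34, 34, 40]
After iteration 5: cur = 6, out = [36, 34, 34, 40]
After iteration 6: cur = 19, out = [36, 34, 34, 40, 38]
After iteration 7: cur = 18, out = [36, 34, 34, 40, 38, 36]
Loop ends.
sum(out) = 218

Final answer: 218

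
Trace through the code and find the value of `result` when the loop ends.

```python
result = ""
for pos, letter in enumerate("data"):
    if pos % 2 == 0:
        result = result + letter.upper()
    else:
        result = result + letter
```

Let's trace through this code step by step.

Initialize: result = ''
Entering loop: for pos, letter in enumerate("data"):
After iteration 1: pos = 0, letter = 'd', result = 'D'
After iteration 2: pos = 1, letter = 'a', result = 'Da'
After iteration 3: pos = 2, letter = 't', result = 'DaT'
After iteration 4: pos = 3, letter = 'a', result = 'DaTa'
Loop ends.

Final answer: 'DaTa'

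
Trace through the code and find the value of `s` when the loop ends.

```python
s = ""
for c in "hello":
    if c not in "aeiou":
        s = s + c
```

Let's trace through this code step by step.

Initialize: s = ''
Entering loop: for c in "hello":
After iteration 1: c = 'h', s = 'h'
After iteration 2: c = 'e', s = 'h'
After iteration 3: c = 'l', s = 'hl'
After iteration 4: c = 'l', s = 'hll'
After iteration 5: c = 'o', s = 'hll'
Loop ends.

Final answer: 'hll'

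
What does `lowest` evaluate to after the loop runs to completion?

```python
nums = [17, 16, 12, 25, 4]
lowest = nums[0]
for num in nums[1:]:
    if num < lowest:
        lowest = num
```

Let's trace through this code step by step.

Initialize: nums = [17, 16, 12, 25, 4]
Initialize: lowest = 17
Entering loop: for num in nums[1:]:
After iteration 1: num = 16, lowest = 16
After iteration 2: num = 12, lowest = 12
After iteration 3: num = 25, lowest = 12
After iteration 4: num = 4, lowest = 4
Loop ends.

Final answer: 4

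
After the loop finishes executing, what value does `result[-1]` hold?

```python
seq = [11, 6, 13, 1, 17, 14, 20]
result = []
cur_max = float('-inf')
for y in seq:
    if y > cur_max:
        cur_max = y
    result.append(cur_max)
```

Let's trace through this code step by step.

Initialize: seq = [11, 6, 13, 1, 17, 14, 20]
Initialize: result = []
Initialize: cur_max = -inf
Entering loop: for y in seq:
After iteration 1: y = 11, result = [11], cur_max = 11
After iteration 2: y = 6, result = [11, 11], cur_max = 11
After iteration 3: y = 13, result = [11, 11, 13], cur_max = 13
After iteration 4: y = 1, result = [11, 11, 13, 13], cur_max = 13
After iteration 5: y = 17, result = [11, 11, 13, 13, 17], cur_max = 17
After iteration 6: y = 14, result = [11, 11, 13, 13, 17, 17], cur_max = 17
After iteration 7: y = 20, result = [11, 11, 13, 13, 17, 17, 20], cur_max = 20
Loop ends.
result[-1] = 20

Final answer: 20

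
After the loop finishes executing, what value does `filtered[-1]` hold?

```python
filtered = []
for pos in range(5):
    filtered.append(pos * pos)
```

Let's trace through this code step by step.

Initialize: filtered = []
Entering loop: for pos in range(5):
After iteration 1: pos = 0, filtered = [0]
After iteration 2: pos = 1, filtered = [0, 1]
After iteration 3: pos = 2, filtered = [0, 1, 4]
After iteration 4: pos = 3, filtered = [0, 1, 4, 9]
After iteration 5: pos = 4, filtered = [0, 1, 4, 9, 16]
Loop ends.
filtered[-1] = 16

Final answer: 16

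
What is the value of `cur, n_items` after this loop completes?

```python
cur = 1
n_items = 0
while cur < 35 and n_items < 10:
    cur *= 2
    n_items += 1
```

Let's trace through this code step by step.

Initialize: cur = 1
Initialize: n_items = 0
Entering loop: while cur < 35 and n_items < 10:
After iteration 1: cur = 2, n_items = 1
After iteration 2: cur = 4, n_items = 2
After iteration 3: cur = 8, n_items = 3
After iteration 4: cur = 16, n_items = 4
After iteration 5: cur = 32, n_items = 5
After iteration 6: cur = 64, n_items = 6
Loop ends.

Final answer: 64, 6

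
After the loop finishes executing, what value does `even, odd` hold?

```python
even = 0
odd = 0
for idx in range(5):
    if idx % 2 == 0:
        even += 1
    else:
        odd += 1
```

Let's trace through this code step by step.

Initialize: even = 0
Initialize: odd = 0
Entering loop: for idx in range(5):
After iteration 1: idx = 0, even = 1, odd = 0
After iteration 2: idx = 1, even = 1, odd = 1
After iteration 3: idx = 2, even = 2, odd = 1
After iteration 4: idx = 3, even = 2, odd = 2
After iteration 5: idx = 4, even = 3, odd = 2
Loop ends.

Final answer: 3, 2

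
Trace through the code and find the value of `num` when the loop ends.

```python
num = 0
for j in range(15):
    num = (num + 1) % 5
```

Let's trace through this code step by step.

Initialize: num = 0
Entering loop: for j in range(15):
After iteration 1: j = 0, num = 1
After iteration 2: j = 1, num = 2
After iteration 3: j = 2, num = 3
After iteration 4: j = 3, num = 4
After iteration 5: j = 4, num = 0
After iteration 6: j = 5, num = 1
After iteration 7: j = 6, num = 2
After iteration 8: j = 7, num = 3
After iteration 9: j = 8, num = 4
After iteration 10: j = 9, num = 0
After iteration 11: j = 10, num = 1
After iteration 12: j = 11, num = 2
After iteration 13: j = 12, num = 3
After iteration 14: j = 13, num = 4
After iteration 15: j = 14, num = 0
Loop ends.

Final answer: 0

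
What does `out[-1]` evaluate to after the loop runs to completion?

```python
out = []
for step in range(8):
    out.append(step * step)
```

Let's trace through this code step by step.

Initialize: out = []
Entering loop: for step in range(8):
After iteration 1: step = 0, out = [0]
After iteration 2: step = 1, out = [0, 1]
After iteration 3: step = 2, out = [0, 1, 4]
After iteration 4: step = 3, out = [0, 1, 4, 9]
After iteration 5: step = 4, out = [0, 1, 4, 9, 16]
After iteration 6: step = 5, out = [0, 1, 4, 9, 16, 25]
After iteration 7: step = 6, out = [0, 1, 4, 9, 16, 25, 36]
After iteration 8: step = 7, out = [0, 1, 4, 9, 16, 25, 36, 49]
Loop ends.
out[-1] = 49

Final answer: 49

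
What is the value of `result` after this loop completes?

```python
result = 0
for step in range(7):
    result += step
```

Let's trace through this code step by step.

Initialize: result = 0
Entering loop: for step in range(7):
After iteration 1: step = 0, result = 0
After iteration 2: step = 1, result = 1
After iteration 3: step = 2, result = 3
After iteration 4: step = 3, result = 6
After iteration 5: step = 4, result = 10
After iteration 6: step = 5, result = 15
After iteration 7: step = 6, result = 21
Loop ends.

Final answer: 21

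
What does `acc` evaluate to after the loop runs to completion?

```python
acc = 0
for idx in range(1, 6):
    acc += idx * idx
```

Let's trace through this code step by step.

Initialize: acc = 0
Entering loop: for idx in range(1, 6):
After iteration 1: idx = 1, acc = 1
After iteration 2: idx = 2, acc = 5
After iteration 3: idx = 3, acc = 14
After iteration 4: idx = 4, acc = 30
After iteration 5: idx = 5, acc = 55
Loop ends.

Final answer: 55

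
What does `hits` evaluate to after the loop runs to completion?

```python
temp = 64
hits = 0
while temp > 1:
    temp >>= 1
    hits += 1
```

Let's trace through this code step by step.

Initialize: temp = 64
Initialize: hits = 0
Entering loop: while temp > 1:
After iteration 1: temp = 32, hits = 1
After iteration 2: temp = 16, hits = 2
After iteration 3: temp = 8, hits = 3
After iteration 4: temp = 4, hits = 4
After iteration 5: temp = 2, hits = 5
After iteration 6: temp = 1, hits = 6
Loop ends.

Final answer: 6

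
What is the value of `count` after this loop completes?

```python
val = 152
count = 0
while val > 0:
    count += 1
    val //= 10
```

Let's trace through this code step by step.

Initialize: val = 152
Initialize: count = 0
Entering loop: while val > 0:
After iteration 1: val = 15, count = 1
After iteration 2: val = 1, count = 2
After iteration 3: val = 0, count = 3
Loop ends.

Final answer: 3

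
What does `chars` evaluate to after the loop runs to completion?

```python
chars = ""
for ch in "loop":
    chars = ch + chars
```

Let's trace through this code step by step.

Initialize: chars = ''
Entering loop: for ch in "loop":
After iteration 1: ch = 'l', chars = 'l'
After iteration 2: ch = 'o', chars = 'ol'
After iteration 3: ch = 'o', chars = 'ool'
After iteration 4: ch = 'p', chars = 'pool'
Loop ends.

Final answer: 'pool'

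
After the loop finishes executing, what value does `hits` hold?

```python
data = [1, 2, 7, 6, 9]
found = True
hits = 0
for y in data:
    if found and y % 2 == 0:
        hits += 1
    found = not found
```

Let's trace through this code step by step.

Initialize: data = [1, 2, 7, 6, 9]
Initialize: found = True
Initialize: hits = 0
Entering loop: for y in data:
After iteration 1: y = 1, found = False, hits = 0
After iteration 2: y = 2, found = True, hits = 0
After iteration 3: y = 7, found = False, hits = 0
After iteration 4: y = 6, found = True, hits = 0
After iteration 5: y = 9, found = False, hits = 0
Loop ends.

Final answer: 0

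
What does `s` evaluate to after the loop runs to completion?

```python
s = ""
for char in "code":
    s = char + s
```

Let's trace through this code step by step.

Initialize: s = ''
Entering loop: for char in "code":
After iteration 1: char = 'c', s = 'c'
After iteration 2: char = 'o', s = 'oc'
After iteration 3: char = 'd', s = 'doc'
After iteration 4: char = 'e', s = 'edoc'
Loop ends.

Final answer: 'edoc'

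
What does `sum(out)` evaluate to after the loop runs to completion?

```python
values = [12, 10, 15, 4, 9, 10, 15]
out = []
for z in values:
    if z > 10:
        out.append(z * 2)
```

Let's trace through this code step by step.

Initialize: values = [12, 10, 15, 4, 9, 10, 15]
Initialize: out = []
Entering loop: for z in values:
After iteration 1: z = 12, out = [24]
After iteration 2: z = 10, out = [24]
After iteration 3: z = 15, out = [24, 30]
After iteration 4: z = 4, out = [24, 30]
After iteration 5: z = 9, out = [24, 30]
After iteration 6: z = 10, out = [24, 30]
After iteration 7: z = 15, out = [24, 30, 30]
Loop ends.
sum(out) = 84

Final answer: 84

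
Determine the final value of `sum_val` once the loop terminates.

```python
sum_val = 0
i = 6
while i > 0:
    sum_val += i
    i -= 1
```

Let's trace through this code step by step.

Initialize: sum_val = 0
Initialize: i = 6
Entering loop: while i > 0:
After iteration 1: sum_val = 6, i = 5
After iteration 2: sum_val = 11, i = 4
After iteration 3: sum_val = 15, i = 3
After iteration 4: sum_val = 18, i = 2
After iteration 5: sum_val = 20, i = 1
After iteration 6: sum_val = 21, i = 0
Loop ends.

Final answer: 21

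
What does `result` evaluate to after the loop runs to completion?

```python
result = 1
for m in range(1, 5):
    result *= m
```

Let's trace through this code step by step.

Initialize: result = 1
Entering loop: for m in range(1, 5):
After iteration 1: m = 1, result = 1
After iteration 2: m = 2, result = 2
After iteration 3: m = 3, result = 6
After iteration 4: m = 4, result = 24
Loop ends.

Final answer: 24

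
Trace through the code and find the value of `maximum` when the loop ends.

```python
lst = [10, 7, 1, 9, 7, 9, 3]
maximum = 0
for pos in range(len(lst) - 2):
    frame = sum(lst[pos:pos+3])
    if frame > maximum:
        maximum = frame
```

Let's trace through this code step by step.

Initialize: lst = [10, 7, 1, 9, 7, 9, 3]
Initialize: maximum = 0
Entering loop: for pos in range(len(lst) - 2):
After iteration 1: pos = 0, maximum = 18, frame = 18
After iteration 2: pos = 1, maximum = 18, frame = 17
After iteration 3: pos = 2, maximum = 18, frame = 17
After iteration 4: pos = 3, maximum = 25, frame = 25
After iteration 5: pos = 4, maximum = 25, frame = 19
Loop ends.

Final answer: 25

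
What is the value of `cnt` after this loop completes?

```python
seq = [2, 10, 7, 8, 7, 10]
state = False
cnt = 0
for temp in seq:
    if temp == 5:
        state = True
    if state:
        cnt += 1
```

Let's trace through this code step by step.

Initialize: seq = [2, 10, 7, 8, 7, 10]
Initialize: state = False
Initialize: cnt = 0
Entering loop: for temp in seq:
After iteration 1: temp = 2, cnt = 0
After iteration 2: temp = 10, cnt = 0
After iteration 3: temp = 7, cnt = 0
After iteration 4: temp = 8, cnt = 0
After iteration 5: temp = 7, cnt = 0
After iteration 6: temp = 10, cnt = 0
Loop ends.

Final answer: 0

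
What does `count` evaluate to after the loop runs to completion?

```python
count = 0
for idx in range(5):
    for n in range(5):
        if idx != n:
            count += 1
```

Let's trace through this code step by step.

Initialize: count = 0
Entering loop: for idx in range(5):
After iteration 1: idx = 0, count = 4
After iteration 2: idx = 1, count = 8
After iteration 3: idx = 2, count = 12
After iteration 4: idx = 3, count = 16
After iteration 5: idx = 4, count = 20
Loop ends.

Final answer: 20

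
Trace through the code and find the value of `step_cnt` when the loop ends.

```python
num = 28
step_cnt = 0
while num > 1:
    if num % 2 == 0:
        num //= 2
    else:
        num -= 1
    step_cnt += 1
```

Let's trace through this code step by step.

Initialize: num = 28
Initialize: step_cnt = 0
Entering loop: while num > 1:
After iteration 1: num = 14, step_cnt = 1
After iteration 2: num = 7, step_cnt = 2
After iteration 3: num = 6, step_cnt = 3
After iteration 4: num = 3, step_cnt = 4
After iteration 5: num = 2, step_cnt = 5
After iteration 6: num = 1, step_cnt = 6
Loop ends.

Final answer: 6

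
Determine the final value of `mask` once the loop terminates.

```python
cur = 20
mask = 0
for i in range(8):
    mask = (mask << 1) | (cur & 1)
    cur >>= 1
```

Let's trace through this code step by step.

Initialize: cur = 20
Initialize: mask = 0
Entering loop: for i in range(8):
After iteration 1: i = 0, cur = 10, mask = 0
After iteration 2: i = 1, cur = 5, mask = 0
After iteration 3: i = 2, cur = 2, mask = 1
After iteration 4: i = 3, cur = 1, mask = 2
After iteration 5: i = 4, cur = 0, mask = 5
After iteration 6: i = 5, cur = 0, mask = 10
After iteration 7: i = 6, cur = 0, mask = 20
After iteration 8: i = 7, cur = 0, mask = 40
Loop ends.

Final answer: 40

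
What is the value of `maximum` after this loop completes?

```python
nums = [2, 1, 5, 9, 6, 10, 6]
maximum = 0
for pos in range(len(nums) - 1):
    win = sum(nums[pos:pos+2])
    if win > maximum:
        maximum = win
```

Let's trace through this code step by step.

Initialize: nums = [2, 1, 5, 9, 6, 10, 6]
Initialize: maximum = 0
Entering loop: for pos in range(len(nums) - 1):
After iteration 1: pos = 0, maximum = 3, win = 3
After iteration 2: pos = 1, maximum = 6, win = 6
After iteration 3: pos = 2, maximum = 14, win = 14
After iteration 4: pos = 3, maximum = 15, win = 15
After iteration 5: pos = 4, maximum = 16, win = 16
After iteration 6: pos = 5, maximum = 16, win = 16
Loop ends.

Final answer: 16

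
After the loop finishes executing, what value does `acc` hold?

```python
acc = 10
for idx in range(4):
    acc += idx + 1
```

Let's trace through this code step by step.

Initialize: acc = 10
Entering loop: for idx in range(4):
After iteration 1: idx = 0, acc = 11
After iteration 2: idx = 1, acc = 13
After iteration 3: idx = 2, acc = 16
After iteration 4: idx = 3, acc = 20
Loop ends.

Final answer: 20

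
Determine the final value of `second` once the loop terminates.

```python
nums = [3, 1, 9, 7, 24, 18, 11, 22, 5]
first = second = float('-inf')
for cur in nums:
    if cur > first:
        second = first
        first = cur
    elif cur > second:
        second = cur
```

Let's trace through this code step by step.

Initialize: nums = [3, 1, 9, 7, 24, 18, 11, 22, 5]
Initialize: first = -inf
Initialize: second = -inf
Entering loop: for cur in nums:
After iteration 1: cur = 3, first = 3, second = -inf
After iteration 2: cur = 1, first = 3, second = 1
After iteration 3: cur = 9, first = 9, second = 3
After iteration 4: cur = 7, first = 9, second = 7
After iteration 5: cur = 24, first = 24, second = 9
After iteration 6: cur = 18, first = 24, second = 18
After iteration 7: cur = 11, first = 24, second = 18
After iteration 8: cur = 22, first = 24, second = 22
After iteration 9: cur = 5, first = 24, second = 22
Loop ends.

Final answer: 22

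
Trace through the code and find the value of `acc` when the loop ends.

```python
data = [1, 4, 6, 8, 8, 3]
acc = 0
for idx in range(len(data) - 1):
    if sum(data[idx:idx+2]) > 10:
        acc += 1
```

Let's trace through this code step by step.

Initialize: data = [1, 4, 6, 8, 8, 3]
Initialize: acc = 0
Entering loop: for idx in range(len(data) - 1):
After iteration 1: idx = 0, acc = 0
After iteration 2: idx = 1, acc = 0
After iteration 3: idx = 2, acc = 1
After iteration 4: idx = 3, acc = 2
After iteration 5: idx = 4, acc = 3
Loop ends.

Final answer: 3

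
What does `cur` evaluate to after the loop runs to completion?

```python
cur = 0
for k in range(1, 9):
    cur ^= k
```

Let's trace through this code step by step.

Initialize: cur = 0
Entering loop: for k in range(1, 9):
After iteration 1: k = 1, cur = 1
After iteration 2: k = 2, cur = 3
After iteration 3: k = 3, cur = 0
After iteration 4: k = 4, cur = 4
After iteration 5: k = 5, cur = 1
After iteration 6: k = 6, cur = 7
After iteration 7: k = 7, cur = 0
After iteration 8: k = 8, cur = 8
Loop ends.

Final answer: 8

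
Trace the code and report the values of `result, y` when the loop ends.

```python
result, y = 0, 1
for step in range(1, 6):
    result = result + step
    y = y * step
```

Let's trace through this code step by step.

Initialize: result = 0
Initialize: y = 1
Entering loop: for step in range(1, 6):
After iteration 1: step = 1, result = 1, y = 1
After iteration 2: step = 2, result = 3, y = 2
After iteration 3: step = 3, result = 6, y = 6
After iteration 4: step = 4, result = 10, y = 24
After iteration 5: step = 5, result = 15, y = 120
Loop ends.

Final answer: 15, 120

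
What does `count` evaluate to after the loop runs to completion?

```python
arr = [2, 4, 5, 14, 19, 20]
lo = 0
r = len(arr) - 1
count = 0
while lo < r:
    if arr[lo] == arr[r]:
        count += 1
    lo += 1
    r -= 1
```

Let's trace through this code step by step.

Initialize: arr = [2, 4, 5, 14, 19, 20]
Initialize: lo = 0
Initialize: r = 5
Initialize: count = 0
Entering loop: while lo < r:
After iteration 1: lo = 1, r = 4, count = 0
After iteration 2: lo = 2, r = 3, count = 0
After iteration 3: lo = 3, r = 2, count = 0
Loop ends.

Final answer: 0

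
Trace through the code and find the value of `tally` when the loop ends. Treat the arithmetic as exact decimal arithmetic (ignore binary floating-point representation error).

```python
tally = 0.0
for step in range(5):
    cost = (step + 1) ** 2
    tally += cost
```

Let's trace through this code step by step.

Initialize: tally = 0.0
Entering loop: for step in range(5):
After iteration 1: step = 0, tally = 1.0, cost = 1
After iteration 2: step = 1, tally = 5.0, cost = 4
After iteration 3: step = 2, tally = 14.0, cost = 9
After iteration 4: step = 3, tally = 30.0, cost = 16
After iteration 5: step = 4, tally = 55.0, cost = 25
Loop ends.

Final answer: 55.0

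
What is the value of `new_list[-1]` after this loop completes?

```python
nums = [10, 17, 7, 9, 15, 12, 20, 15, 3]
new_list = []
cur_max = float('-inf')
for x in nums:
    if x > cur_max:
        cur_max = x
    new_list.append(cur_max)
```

Let's trace through this code step by step.

Initialize: nums = [10, 17, 7, 9, 15, 12, 20, 15, 3]
Initialize: new_list = []
Initialize: cur_max = -inf
Entering loop: for x in nums:
After iteration 1: x = 10, new_list = [10], cur_max = 10
After iteration 2: x = 17, new_list = [10, 17], cur_max = 17
After iteration 3: x = 7, new_list = [10, 17, 17], cur_max = 17
After iteration 4: x = 9, new_list = [10, 17, 17, 17], cur_max = 17
After iteration 5: x = 15, new_list = [10, 17, 17, 17, 17], cur_max = 17
After iteration 6: x = 12, new_list = [10, 17, 17, 17, 17, 17], cur_max = 17
After iteration 7: x = 20, new_list = [10, 17, 17, 17, 17, 17, 20], cur_max = 20
After iteration 8: x = 15, new_list = [10, 17, 17, 17, 17, 17, 20, 20], cur_max = 20
After iteration 9: x = 3, new_list = [10, 17, 17, 17, 17, 17, 20, 20, 20], cur_max = 20
Loop ends.
new_list[-1] = 20

Final answer: 20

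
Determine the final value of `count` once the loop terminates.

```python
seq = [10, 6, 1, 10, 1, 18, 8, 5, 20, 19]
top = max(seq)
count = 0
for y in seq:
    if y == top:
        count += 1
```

Let's trace through this code step by step.

Initialize: seq = [10, 6, 1, 10, 1, 18, 8, 5, 20, 19]
Initialize: top = 20
Initialize: count = 0
Entering loop: for y in seq:
After iteration 1: y = 10, count = 0
After iteration 2: y = 6, count = 0
After iteration 3: y = 1, count = 0
After iteration 4: y = 10, count = 0
After iteration 5: y = 1, count = 0
After iteration 6: y = 18, count = 0
After iteration 7: y = 8, count = 0
After iteration 8: y = 5, count = 0
After iteration 9: y = 20, count = 1
After iteration 10: y = 19, count = 1
Loop ends.

Final answer: 1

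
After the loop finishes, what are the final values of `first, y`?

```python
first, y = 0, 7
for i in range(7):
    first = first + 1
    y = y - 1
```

Let's trace through this code step by step.

Initialize: first = 0
Initialize: y = 7
Entering loop: for i in range(7):
After iteration 1: i = 0, first = 1, y = 6
After iteration 2: i = 1, first = 2, y = 5
After iteration 3: i = 2, first = 3, y = 4
After iteration 4: i = 3, first = 4, y = 3
After iteration 5: i = 4, first = 5, y = 2
After iteration 6: i = 5, first = 6, y = 1
After iteration 7: i = 6, first = 7, y = 0
Loop ends.

Final answer: 7, 0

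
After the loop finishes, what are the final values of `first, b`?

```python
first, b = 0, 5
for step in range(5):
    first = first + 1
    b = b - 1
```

Let's trace through this code step by step.

Initialize: first = 0
Initialize: b = 5
Entering loop: for step in range(5):
After iteration 1: step = 0, first = 1, b = 4
After iteration 2: step = 1, first = 2, b = 3
After iteration 3: step = 2, first = 3, b = 2
After iteration 4: step = 3, first = 4, b = 1
After iteration 5: step = 4, first = 5, b = 0
Loop ends.

Final answer: 5, 0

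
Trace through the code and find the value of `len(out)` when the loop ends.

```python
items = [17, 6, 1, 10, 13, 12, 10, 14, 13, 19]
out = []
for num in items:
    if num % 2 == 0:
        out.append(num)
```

Let's trace through this code step by step.

Initialize: items = [17, 6, 1, 10, 13, 12, 10, 14, 13, 19]
Initialize: out = []
Entering loop: for num in items:
After iteration 1: num = 17, out = []
After iteration 2: num = 6, out = [6]
After iteration 3: num = 1, out = [6]
After iteration 4: num = 10, out = [6, 10]
After iteration 5: num = 13, out = [6, 10]
After iteration 6: num = 12, out = [6, 10, 12]
After iteration 7: num = 10, out = [6, 10, 12, 10]
After iteration 8: num = 14, out = [6, 10, 12, 10, 14]
After iteration 9: num = 13, out = [6, 10, 12, 10, 14]
After iteration 10: num = 19, out = [6, 10, 12, 10, 14]
Loop ends.
len(out) = 5

Final answer: 5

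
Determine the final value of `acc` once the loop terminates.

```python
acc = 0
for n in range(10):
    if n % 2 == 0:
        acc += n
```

Let's trace through this code step by step.

Initialize: acc = 0
Entering loop: for n in range(10):
After iteration 1: n = 0, acc = 0
After iteration 2: n = 1, acc = 0
After iteration 3: n = 2, acc = 2
After iteration 4: n = 3, acc = 2
After iteration 5: n = 4, acc = 6
After iteration 6: n = 5, acc = 6
After iteration 7: n = 6, acc = 12
After iteration 8: n = 7, acc = 12
After iteration 9: n = 8, acc = 20
After iteration 10: n = 9, acc = 20
Loop ends.

Final answer: 20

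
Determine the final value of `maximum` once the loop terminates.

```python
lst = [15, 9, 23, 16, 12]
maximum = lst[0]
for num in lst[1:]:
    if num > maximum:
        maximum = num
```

Let's trace through this code step by step.

Initialize: lst = [15, 9, 23, 16, 12]
Initialize: maximum = 15
Entering loop: for num in lst[1:]:
After iteration 1: num = 9, maximum = 15
After iteration 2: num = 23, maximum = 23
After iteration 3: num = 16, maximum = 23
After iteration 4: num = 12, maximum = 23
Loop ends.

Final answer: 23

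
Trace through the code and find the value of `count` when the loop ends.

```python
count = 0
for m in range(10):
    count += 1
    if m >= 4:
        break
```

Let's trace through this code step by step.

Initialize: count = 0
Entering loop: for m in range(10):
After iteration 1: m = 0, count = 1
After iteration 2: m = 1, count = 2
After iteration 3: m = 2, count = 3
After iteration 4: m = 3, count = 4
After iteration 5: m = 4, count = 5
Loop ends.

Final answer: 5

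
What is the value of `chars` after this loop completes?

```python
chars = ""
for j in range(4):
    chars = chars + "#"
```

Let's trace through this code step by step.

Initialize: chars = ''
Entering loop: for j in range(4):
After iteration 1: j = 0, chars = '#'
After iteration 2: j = 1, chars = '##'
After iteration 3: j = 2, chars = '###'
After iteration 4: j = 3, chars = '####'
Loop ends.

Final answer: '####'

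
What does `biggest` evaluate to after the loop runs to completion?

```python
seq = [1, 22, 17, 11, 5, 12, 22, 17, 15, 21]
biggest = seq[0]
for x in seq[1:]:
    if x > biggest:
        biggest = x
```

Let's trace through this code step by step.

Initialize: seq = [1, 22, 17, 11, 5, 12, 22, 17, 15, 21]
Initialize: biggest = 1
Entering loop: for x in seq[1:]:
After iteration 1: x = 22, biggest = 22
After iteration 2: x = 17, biggest = 22
After iteration 3: x = 11, biggest = 22
After iteration 4: x = 5, biggest = 22
After iteration 5: x = 12, biggest = 22
After iteration 6: x = 22, biggest = 22
After iteration 7: x = 17, biggest = 22
After iteration 8: x = 15, biggest = 22
After iteration 9: x = 21, biggest = 22
Loop ends.

Final answer: 22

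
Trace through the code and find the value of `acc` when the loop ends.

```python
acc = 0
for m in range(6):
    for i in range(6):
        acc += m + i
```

Let's trace through this code step by step.

Initialize: acc = 0
Entering loop: for m in range(6):
After iteration 1: m = 0, acc = 15
After iteration 2: m = 1, acc = 36
After iteration 3: m = 2, acc = 63
After iteration 4: m = 3, acc = 96
After iteration 5: m = 4, acc = 135
After iteration 6: m = 5, acc = 180
Loop ends.

Final answer: 180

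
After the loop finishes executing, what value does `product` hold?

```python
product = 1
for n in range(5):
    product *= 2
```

Let's trace through this code step by step.

Initialize: product = 1
Entering loop: for n in range(5):
After iteration 1: n = 0, product = 2
After iteration 2: n = 1, product = 4
After iteration 3: n = 2, product = 8
After iteration 4: n = 3, product = 16
After iteration 5: n = 4, product = 32
Loop ends.

Final answer: 32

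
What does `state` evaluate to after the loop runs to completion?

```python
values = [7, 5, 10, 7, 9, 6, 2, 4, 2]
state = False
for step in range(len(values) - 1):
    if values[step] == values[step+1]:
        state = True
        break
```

Let's trace through this code step by step.

Initialize: values = [7, 5, 10, 7, 9, 6, 2, 4, 2]
Initialize: state = False
Entering loop: for step in range(len(values) - 1):
After iteration 1: step = 0, state = False
After iteration 2: step = 1, state = False
After iteration 3: step = 2, state = False
After iteration 4: step = 3, state = False
After iteration 5: step = 4, state = False
After iteration 6: step = 5, state = False
After iteration 7: step = 6, state = False
After iteration 8: step = 7, state = False
Loop ends.

Final answer: False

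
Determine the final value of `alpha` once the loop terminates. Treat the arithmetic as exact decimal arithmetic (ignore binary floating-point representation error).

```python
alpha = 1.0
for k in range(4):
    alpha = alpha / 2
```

Let's trace through this code step by step.

Initialize: alpha = 1.0
Entering loop: for k in range(4):
After iteration 1: k = 0, alpha = 0.5
After iteration 2: k = 1, alpha = 0.25
After iteration 3: k = 2, alpha = 0.125
After iteration 4: k = 3, alpha = 0.0625
Loop ends.

Final answer: 0.0625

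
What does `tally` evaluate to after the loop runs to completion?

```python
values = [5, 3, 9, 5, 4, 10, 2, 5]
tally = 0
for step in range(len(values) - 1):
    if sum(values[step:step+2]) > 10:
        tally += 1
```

Let's trace through this code step by step.

Initialize: values = [5, 3, 9, 5, 4, 10, 2, 5]
Initialize: tally = 0
Entering loop: for step in range(len(values) - 1):
After iteration 1: step = 0, tally = 0
After iteration 2: step = 1, tally = 1
After iteration 3: step = 2, tally = 2
After iteration 4: step = 3, tally = 2
After iteration 5: step = 4, tally = 3
After iteration 6: step = 5, tally = 4
After iteration 7: step = 6, tally = 4
Loop ends.

Final answer: 4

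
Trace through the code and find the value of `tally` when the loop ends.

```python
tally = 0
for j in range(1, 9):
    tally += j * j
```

Let's trace through this code step by step.

Initialize: tally = 0
Entering loop: for j in range(1, 9):
After iteration 1: j = 1, tally = 1
After iteration 2: j = 2, tally = 5
After iteration 3: j = 3, tally = 14
After iteration 4: j = 4, tally = 30
After iteration 5: j = 5, tally = 55
After iteration 6: j = 6, tally = 91
After iteration 7: j = 7, tally = 140
After iteration 8: j = 8, tally = 204
Loop ends.

Final answer: 204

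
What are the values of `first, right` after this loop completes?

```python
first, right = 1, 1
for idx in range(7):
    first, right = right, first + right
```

Let's trace through this code step by step.

Initialize: first = 1
Initialize: right = 1
Entering loop: for idx in range(7):
After iteration 1: idx = 0, first = 1, right = 2
After iteration 2: idx = 1, first = 2, right = 3
After iteration 3: idx = 2, first = 3, right = 5
After iteration 4: idx = 3, first = 5, right = 8
After iteration 5: idx = 4, first = 8, right = 13
After iteration 6: idx = 5, first = 13, right = 21
After iteration 7: idx = 6, first = 21, right = 34
Loop ends.

Final answer: 21, 34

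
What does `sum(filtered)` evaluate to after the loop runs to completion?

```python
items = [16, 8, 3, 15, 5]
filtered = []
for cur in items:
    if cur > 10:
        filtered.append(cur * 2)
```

Let's trace through this code step by step.

Initialize: items = [16, 8, 3, 15, 5]
Initialize: filtered = []
Entering loop: for cur in items:
After iteration 1: cur = 16, filtered = [32]
After iteration 2: cur = 8, filtered = [32]
After iteration 3: cur = 3, filtered = [32]
After iteration 4: cur = 15, filtered = [32, 30]
After iteration 5: cur = 5, filtered = [32, 30]
Loop ends.
sum(filtered) = 62

Final answer: 62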